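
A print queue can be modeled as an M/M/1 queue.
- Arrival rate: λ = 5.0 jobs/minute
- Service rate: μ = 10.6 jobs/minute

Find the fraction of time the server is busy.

Server utilization: ρ = λ/μ
ρ = 5.0/10.6 = 0.4717
The server is busy 47.17% of the time.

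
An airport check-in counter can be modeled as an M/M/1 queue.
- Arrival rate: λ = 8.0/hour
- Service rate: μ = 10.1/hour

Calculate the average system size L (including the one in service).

ρ = λ/μ = 8.0/10.1 = 0.7921
For M/M/1: L = λ/(μ-λ)
L = 8.0/(10.1-8.0) = 8.0/2.10
L = 3.8095 passengers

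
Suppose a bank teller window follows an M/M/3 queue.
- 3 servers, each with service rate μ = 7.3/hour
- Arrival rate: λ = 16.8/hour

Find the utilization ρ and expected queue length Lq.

Traffic intensity: ρ = λ/(cμ) = 16.8/(3×7.3) = 0.7671
Since ρ = 0.7671 < 1, system is stable.
Offered load a = λ/μ = cρ = 16.8/7.3 = 2.3014
P₀ = [ Σₙ₌₀^2 aⁿ/n! + a^3/(3!(1-ρ)) ]⁻¹
Σ = a^0/0! + a^1/1! + a^2/2! = 1.00000 + 2.30137 + 2.64815 = 5.9495
a^3/(3!(1-ρ)) = 12.1888/(6 × 0.232877) = 8.7233
P₀ = 1/(5.9495 + 8.7233) = 0.06815
Lq = P₀·a^3·ρ / (3!(1-ρ)²) = 0.068153 × 12.1888 × 0.76712 / (6 × 0.054232) = 1.9584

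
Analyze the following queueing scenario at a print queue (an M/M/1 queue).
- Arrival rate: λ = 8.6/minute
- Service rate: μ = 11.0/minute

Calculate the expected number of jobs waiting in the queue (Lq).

ρ = λ/μ = 8.6/11.0 = 0.7818
For M/M/1: Lq = λ²/(μ(μ-λ))
Lq = 73.96/(11.0 × 2.40)
Lq = 2.8015 jobs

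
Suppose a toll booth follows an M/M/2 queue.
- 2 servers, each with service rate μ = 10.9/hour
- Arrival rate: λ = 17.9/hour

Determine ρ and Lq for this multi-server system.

Traffic intensity: ρ = λ/(cμ) = 17.9/(2×10.9) = 0.8211
Since ρ = 0.8211 < 1, system is stable.
Offered load a = λ/μ = cρ = 17.9/10.9 = 1.6422
P₀ = [ Σₙ₌₀^1 aⁿ/n! + a^2/(2!(1-ρ)) ]⁻¹
Σ = a^0/0! + a^1/1! = 1.0000 + 1.6422 = 2.6422
a^2/(2!(1-ρ)) = 2.69683/(2 × 0.178899) = 7.5373
P₀ = 1/(2.6422 + 7.5373) = 0.09824
Lq = P₀·a^2·ρ / (2!(1-ρ)²) = 0.098237 × 2.6968 × 0.82110 / (2 × 0.032005) = 3.3984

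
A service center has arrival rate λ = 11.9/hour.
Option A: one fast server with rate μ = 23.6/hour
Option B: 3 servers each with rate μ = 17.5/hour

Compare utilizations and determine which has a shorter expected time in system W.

Option A: single server μ = 23.6 (M/M/1)
  ρ_A = 11.9/23.6 = 0.5042
  W_A = 1/(μ-λ) = 1/(23.6-11.9) = 1/11.70 = 0.08547

Option B: 3 servers μ = 17.5 (M/M/3)
  ρ_B = λ/(cμ) = 11.9/(3×17.5) = 0.2267
  Offered load a = λ/μ = cρ = 11.9/17.5 = 0.6800
  P₀ = [ Σₙ₌₀^2 aⁿ/n! + a^3/(3!(1-ρ)) ]⁻¹
  Σ = a^0/0! + a^1/1! + a^2/2! = 1.0000 + 0.6800 + 0.2312 = 1.9112
  a^3/(3!(1-ρ)) = 0.31443/(6 × 0.77333) = 0.06777
  P₀ = 1/(1.9112 + 0.06777) = 0.5053
  Lq = P₀·a^3·ρ / (3!(1-ρ)²) = 0.5053 × 0.3144 × 0.2267 / (6 × 0.5980) = 0.01004
  Wq_B = Lq/λ = 0.0100367/11.9 = 0.00084342
  W_B = Wq_B + 1/μ = 0.00084342 + 0.057143 = 0.05799

Since W_B = 0.05799 < W_A = 0.08547, Option B (multiple servers) has the shorter time in system.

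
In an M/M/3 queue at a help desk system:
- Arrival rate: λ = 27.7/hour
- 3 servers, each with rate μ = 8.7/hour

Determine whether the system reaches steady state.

Stability requires ρ = λ/(cμ) < 1
ρ = 27.7/(3 × 8.7) = 27.7/26.10 = 1.0613
Since 1.0613 ≥ 1, the system is UNSTABLE.
Need c > λ/μ = 27.7/8.7 = 3.18.
Minimum servers needed: c = 4.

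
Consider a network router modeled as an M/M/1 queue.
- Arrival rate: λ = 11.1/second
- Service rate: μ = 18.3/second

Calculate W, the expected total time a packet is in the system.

First, compute utilization: ρ = λ/μ = 11.1/18.3 = 0.6066
For M/M/1: W = 1/(μ-λ)
W = 1/(18.3-11.1) = 1/7.20
W = 0.1389 seconds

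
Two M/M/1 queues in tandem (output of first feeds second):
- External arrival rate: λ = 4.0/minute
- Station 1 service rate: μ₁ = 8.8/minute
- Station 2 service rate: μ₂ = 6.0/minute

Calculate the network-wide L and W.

By Jackson's theorem, each station behaves as independent M/M/1.
Station 1: ρ₁ = 4.0/8.8 = 0.4545, L₁ = ρ₁/(1-ρ₁) = λ/(μ₁-λ) = 4.0/4.80 = 0.8333
Station 2: ρ₂ = 4.0/6.0 = 0.6667, L₂ = ρ₂/(1-ρ₂) = λ/(μ₂-λ) = 4.0/2.00 = 2.0000
Total: L = L₁ + L₂ = 0.8333 + 2.0000 = 2.8333
W = L/λ = 2.8333/4.0 = 0.7083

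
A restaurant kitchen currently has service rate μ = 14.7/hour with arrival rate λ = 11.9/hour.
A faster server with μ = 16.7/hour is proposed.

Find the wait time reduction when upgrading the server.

System 1: ρ₁ = 11.9/14.7 = 0.8095, W₁ = 1/(14.7-11.9) = 0.3571
System 2: ρ₂ = 11.9/16.7 = 0.7126, W₂ = 1/(16.7-11.9) = 0.2083
Improvement: (W₁-W₂)/W₁ = (0.3571-0.2083)/0.3571 = 41.67%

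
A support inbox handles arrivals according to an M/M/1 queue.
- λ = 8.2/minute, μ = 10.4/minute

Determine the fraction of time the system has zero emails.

ρ = λ/μ = 8.2/10.4 = 0.7885
P(0) = 1 - ρ = 1 - 0.7885 = 0.2115
The server is idle 21.15% of the time.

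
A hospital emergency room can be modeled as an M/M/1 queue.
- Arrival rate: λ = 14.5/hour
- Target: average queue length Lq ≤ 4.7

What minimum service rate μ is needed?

For M/M/1: Lq = λ²/(μ(μ-λ))
Need Lq ≤ 4.7, i.e. μ(μ-λ) ≥ λ²/4.7
μ² - 14.5μ - 210.25/4.7 ≥ 0  →  μ² - 14.5μ - 44.73404 ≥ 0
Quadratic formula (positive root): μ = [λ + √(λ² + 4×44.73404)]/2
Discriminant: 210.25 + 4×44.73404 = 389.1862, √389.1862 = 19.7278
μ ≥ (14.5 + 19.7278)/2 = 17.1139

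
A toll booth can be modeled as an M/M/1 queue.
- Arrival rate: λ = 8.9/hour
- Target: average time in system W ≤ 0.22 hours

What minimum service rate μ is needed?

For M/M/1: W = 1/(μ-λ)
Need W ≤ 0.22, so 1/(μ-λ) ≤ 0.22
μ - λ ≥ 1/0.22 = 4.5455
μ ≥ 8.9 + 4.5455 = 13.4455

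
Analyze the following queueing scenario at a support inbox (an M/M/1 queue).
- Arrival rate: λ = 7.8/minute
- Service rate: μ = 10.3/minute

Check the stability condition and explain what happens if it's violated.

Stability requires ρ = λ/(cμ) < 1
ρ = 7.8/(1 × 10.3) = 7.8/10.30 = 0.7573
Since 0.7573 < 1, the system is STABLE.
The server is busy 75.73% of the time.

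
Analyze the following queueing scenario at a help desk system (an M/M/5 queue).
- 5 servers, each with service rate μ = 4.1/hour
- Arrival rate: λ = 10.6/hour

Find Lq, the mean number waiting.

Traffic intensity: ρ = λ/(cμ) = 10.6/(5×4.1) = 0.5171
Since ρ = 0.5171 < 1, system is stable.
Offered load a = λ/μ = cρ = 10.6/4.1 = 2.5854
P₀ = [ Σₙ₌₀^4 aⁿ/n! + a^5/(5!(1-ρ)) ]⁻¹
Σ = a^0/0! + a^1/1! + a^2/2! + a^3/3! + a^4/4! = 1.00000 + 2.58537 + 3.34206 + 2.88015 + 1.86156 = 11.6691
a^5/(5!(1-ρ)) = 115.5075/(120 × 0.48293) = 1.9932
P₀ = 1/(11.6691 + 1.9932) = 0.07319
Lq = P₀·a^5·ρ / (5!(1-ρ)²) = 0.07319 × 115.5075 × 0.5171 / (120 × 0.2332) = 0.1562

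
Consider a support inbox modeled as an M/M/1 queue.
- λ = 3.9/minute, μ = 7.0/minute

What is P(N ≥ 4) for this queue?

ρ = λ/μ = 3.9/7.0 = 0.55714
P(N ≥ n) = ρⁿ
P(N ≥ 4) = 0.55714^4
P(N ≥ 4) = 0.09635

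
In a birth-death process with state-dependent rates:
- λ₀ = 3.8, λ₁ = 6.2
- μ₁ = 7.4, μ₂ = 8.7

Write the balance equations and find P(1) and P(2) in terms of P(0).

Balance equations:
State 0: λ₀P₀ = μ₁P₁ → P₁ = (λ₀/μ₁)P₀ = (3.8/7.4)P₀ = 0.5135P₀
State 1: P₂ = (λ₀λ₁)/(μ₁μ₂)P₀ = (3.8×6.2)/(7.4×8.7)P₀ = 0.3660P₀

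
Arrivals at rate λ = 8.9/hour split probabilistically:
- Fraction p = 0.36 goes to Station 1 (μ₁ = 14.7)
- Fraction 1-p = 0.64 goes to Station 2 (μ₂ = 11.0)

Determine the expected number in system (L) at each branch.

Effective rates: λ₁ = 8.9×0.36 = 3.204, λ₂ = 8.9×0.64 = 5.696
Station 1: ρ₁ = 3.204/14.7 = 0.21796, L₁ = ρ₁/(1-ρ₁) = 0.21796/(1-0.21796) = 0.2787
Station 2: ρ₂ = 5.696/11.0 = 0.51782, L₂ = ρ₂/(1-ρ₂) = 0.51782/(1-0.51782) = 1.0739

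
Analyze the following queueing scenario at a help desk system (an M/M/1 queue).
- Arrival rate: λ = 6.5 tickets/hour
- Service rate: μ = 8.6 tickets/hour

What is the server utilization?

Server utilization: ρ = λ/μ
ρ = 6.5/8.6 = 0.7558
The server is busy 75.58% of the time.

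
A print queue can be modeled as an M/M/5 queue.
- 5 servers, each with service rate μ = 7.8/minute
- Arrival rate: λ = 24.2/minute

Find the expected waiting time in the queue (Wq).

Traffic intensity: ρ = λ/(cμ) = 24.2/(5×7.8) = 0.6205
Since ρ = 0.6205 < 1, system is stable.
Offered load a = λ/μ = cρ = 24.2/7.8 = 3.1026
P₀ = [ Σₙ₌₀^4 aⁿ/n! + a^5/(5!(1-ρ)) ]⁻¹
Σ = a^0/0! + a^1/1! + a^2/2! + a^3/3! + a^4/4! = 1.00000 + 3.10256 + 4.81295 + 4.97750 + 3.86075 = 17.7538
a^5/(5!(1-ρ)) = 287.4775/(120 × 0.37949) = 6.3128
P₀ = 1/(17.7538 + 6.3128) = 0.04155
Lq = P₀·a^5·ρ / (5!(1-ρ)²) = 0.04155 × 287.4775 × 0.6205 / (120 × 0.1440) = 0.4289
Wq = Lq/λ = 0.4289/24.2 = 0.01772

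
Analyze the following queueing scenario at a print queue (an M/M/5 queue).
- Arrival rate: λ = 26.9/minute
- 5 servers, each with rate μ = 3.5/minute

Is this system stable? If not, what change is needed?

Stability requires ρ = λ/(cμ) < 1
ρ = 26.9/(5 × 3.5) = 26.9/17.50 = 1.5371
Since 1.5371 ≥ 1, the system is UNSTABLE.
Need c > λ/μ = 26.9/3.5 = 7.69.
Minimum servers needed: c = 8.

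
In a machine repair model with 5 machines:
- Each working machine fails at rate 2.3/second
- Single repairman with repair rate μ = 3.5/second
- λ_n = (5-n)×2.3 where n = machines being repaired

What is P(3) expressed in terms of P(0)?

P(3)/P(0) = ∏_{i=0}^{3-1} λ_i/μ_{i+1}
= (5-0)×2.3/3.5 × (5-1)×2.3/3.5 × (5-2)×2.3/3.5
= 17.0267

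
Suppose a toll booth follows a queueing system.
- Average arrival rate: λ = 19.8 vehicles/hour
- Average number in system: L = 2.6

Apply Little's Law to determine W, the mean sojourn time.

Little's Law: L = λW, so W = L/λ
W = 2.6/19.8 = 0.1313 hours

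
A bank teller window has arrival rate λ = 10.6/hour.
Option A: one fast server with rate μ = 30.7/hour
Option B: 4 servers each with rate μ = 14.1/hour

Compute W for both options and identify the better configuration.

Option A: single server μ = 30.7 (M/M/1)
  ρ_A = 10.6/30.7 = 0.3453
  W_A = 1/(μ-λ) = 1/(30.7-10.6) = 1/20.10 = 0.04975

Option B: 4 servers μ = 14.1 (M/M/4)
  ρ_B = λ/(cμ) = 10.6/(4×14.1) = 0.1879
  Offered load a = λ/μ = cρ = 10.6/14.1 = 0.7518
  P₀ = [ Σₙ₌₀^3 aⁿ/n! + a^4/(4!(1-ρ)) ]⁻¹
  Σ = a^0/0! + a^1/1! + a^2/2! + a^3/3! = 1.0000 + 0.7518 + 0.2826 + 0.07081 = 2.1052
  a^4/(4!(1-ρ)) = 0.3194/(24 × 0.8121) = 0.01639
  P₀ = 1/(2.10517 + 0.0163889) = 0.4714
  Lq = P₀·a^4·ρ / (4!(1-ρ)²) = 0.4714 × 0.3194 × 0.1879 / (24 × 0.6594) = 0.001788
  Wq_B = Lq/λ = 0.001788/10.6 = 0.0001687
  W_B = Wq_B + 1/μ = 0.0001687 + 0.07092 = 0.07109

Since W_A = 0.04975 < W_B = 0.07109, Option A (single fast server) has the shorter time in system.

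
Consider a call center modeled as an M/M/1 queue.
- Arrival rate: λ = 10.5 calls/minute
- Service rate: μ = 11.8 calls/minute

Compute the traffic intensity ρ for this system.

Server utilization: ρ = λ/μ
ρ = 10.5/11.8 = 0.8898
The server is busy 88.98% of the time.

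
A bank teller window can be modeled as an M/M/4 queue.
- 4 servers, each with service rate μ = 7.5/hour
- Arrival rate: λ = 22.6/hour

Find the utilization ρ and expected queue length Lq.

Traffic intensity: ρ = λ/(cμ) = 22.6/(4×7.5) = 0.7533
Since ρ = 0.7533 < 1, system is stable.
Offered load a = λ/μ = cρ = 22.6/7.5 = 3.0133
P₀ = [ Σₙ₌₀^3 aⁿ/n! + a^4/(4!(1-ρ)) ]⁻¹
Σ = a^0/0! + a^1/1! + a^2/2! + a^3/3! = 1.0000 + 3.0133 + 4.5401 + 4.5603 = 13.1137
a^4/(4!(1-ρ)) = 82.4496/(24 × 0.246667) = 13.9273
P₀ = 1/(13.1137 + 13.9273) = 0.03698
Lq = P₀·a^4·ρ / (4!(1-ρ)²) = 0.03698 × 82.4496 × 0.7533 / (24 × 0.06084) = 1.5730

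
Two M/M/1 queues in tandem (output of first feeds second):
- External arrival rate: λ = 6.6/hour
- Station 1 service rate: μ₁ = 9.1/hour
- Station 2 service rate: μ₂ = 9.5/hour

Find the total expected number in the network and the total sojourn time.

By Jackson's theorem, each station behaves as independent M/M/1.
Station 1: ρ₁ = 6.6/9.1 = 0.7253, L₁ = ρ₁/(1-ρ₁) = λ/(μ₁-λ) = 6.6/2.50 = 2.6400
Station 2: ρ₂ = 6.6/9.5 = 0.6947, L₂ = ρ₂/(1-ρ₂) = λ/(μ₂-λ) = 6.6/2.90 = 2.2759
Total: L = L₁ + L₂ = 2.6400 + 2.2759 = 4.9159
W = L/λ = 4.9159/6.6 = 0.7448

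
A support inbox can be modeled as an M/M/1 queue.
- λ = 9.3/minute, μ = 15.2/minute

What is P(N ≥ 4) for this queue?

ρ = λ/μ = 9.3/15.2 = 0.6118
P(N ≥ n) = ρⁿ
P(N ≥ 4) = 0.6118^4
P(N ≥ 4) = 0.1401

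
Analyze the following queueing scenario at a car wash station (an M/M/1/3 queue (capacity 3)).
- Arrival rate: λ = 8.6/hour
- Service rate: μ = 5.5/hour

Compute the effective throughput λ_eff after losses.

ρ = λ/μ = 8.6/5.5 = 1.56364
P₀ = (1-ρ)/(1-ρ^(K+1)) = (1-1.56364)/(1-1.56364^4) = -0.5636/-4.9779 = 0.1132
P_K = P₀×ρ^K = 0.11323 × 1.56364^3 = 0.11323 × 3.8231 = 0.4329
λ_eff = λ(1-P_K) = 8.6 × (1 - 0.43288) = 8.6 × 0.56712 = 4.8772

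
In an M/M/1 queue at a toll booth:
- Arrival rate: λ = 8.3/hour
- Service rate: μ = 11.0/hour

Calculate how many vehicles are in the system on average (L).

ρ = λ/μ = 8.3/11.0 = 0.7545
For M/M/1: L = λ/(μ-λ)
L = 8.3/(11.0-8.3) = 8.3/2.70
L = 3.0741 vehicles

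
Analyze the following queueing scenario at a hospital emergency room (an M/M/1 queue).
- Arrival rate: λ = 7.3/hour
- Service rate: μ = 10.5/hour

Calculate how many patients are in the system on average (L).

ρ = λ/μ = 7.3/10.5 = 0.6952
For M/M/1: L = λ/(μ-λ)
L = 7.3/(10.5-7.3) = 7.3/3.20
L = 2.2812 patients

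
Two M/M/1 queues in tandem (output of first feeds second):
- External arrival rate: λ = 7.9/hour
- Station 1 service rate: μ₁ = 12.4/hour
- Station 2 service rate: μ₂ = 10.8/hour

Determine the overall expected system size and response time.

By Jackson's theorem, each station behaves as independent M/M/1.
Station 1: ρ₁ = 7.9/12.4 = 0.6371, L₁ = ρ₁/(1-ρ₁) = λ/(μ₁-λ) = 7.9/4.50 = 1.755556
Station 2: ρ₂ = 7.9/10.8 = 0.7315, L₂ = ρ₂/(1-ρ₂) = λ/(μ₂-λ) = 7.9/2.90 = 2.724138
Total: L = L₁ + L₂ = 1.755556 + 2.724138 = 4.47969
W = L/λ = 4.47969/7.9 = 0.5670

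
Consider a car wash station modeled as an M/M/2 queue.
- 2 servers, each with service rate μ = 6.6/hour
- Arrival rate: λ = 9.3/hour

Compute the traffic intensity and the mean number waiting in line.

Traffic intensity: ρ = λ/(cμ) = 9.3/(2×6.6) = 0.7045
Since ρ = 0.7045 < 1, system is stable.
Offered load a = λ/μ = cρ = 9.3/6.6 = 1.4091
P₀ = [ Σₙ₌₀^1 aⁿ/n! + a^2/(2!(1-ρ)) ]⁻¹
Σ = a^0/0! + a^1/1! = 1.0000 + 1.4091 = 2.4091
a^2/(2!(1-ρ)) = 1.9855/(2 × 0.29545) = 3.3601
P₀ = 1/(2.4091 + 3.3601) = 0.1733
Lq = P₀·a^2·ρ / (2!(1-ρ)²) = 0.173333 × 1.98554 × 0.704545 / (2 × 0.0872934) = 1.3889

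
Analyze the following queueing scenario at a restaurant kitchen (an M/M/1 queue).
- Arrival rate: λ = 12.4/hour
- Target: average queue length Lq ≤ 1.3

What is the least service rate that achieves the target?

For M/M/1: Lq = λ²/(μ(μ-λ))
Need Lq ≤ 1.3, i.e. μ(μ-λ) ≥ λ²/1.3
μ² - 12.4μ - 153.76/1.3 ≥ 0  →  μ² - 12.4μ - 118.27692 ≥ 0
Quadratic formula (positive root): μ = [λ + √(λ² + 4×118.27692)]/2
Discriminant: 153.76 + 4×118.27692 = 626.8677, √626.8677 = 25.0373
μ ≥ (12.4 + 25.0373)/2 = 18.7187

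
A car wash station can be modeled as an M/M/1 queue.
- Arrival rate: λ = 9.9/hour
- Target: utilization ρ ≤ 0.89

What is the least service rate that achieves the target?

ρ = λ/μ, so μ = λ/ρ
μ ≥ 9.9/0.89 = 11.1236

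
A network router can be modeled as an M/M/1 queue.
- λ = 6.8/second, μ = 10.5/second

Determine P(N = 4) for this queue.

ρ = λ/μ = 6.8/10.5 = 0.64762
P(n) = (1-ρ)ρⁿ
P(4) = (1-0.64762) × 0.64762^4
P(4) = 0.3524 × 0.1759
P(4) = 0.06199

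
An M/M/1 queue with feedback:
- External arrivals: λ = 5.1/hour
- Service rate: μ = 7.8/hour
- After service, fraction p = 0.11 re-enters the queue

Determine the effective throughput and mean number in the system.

Effective arrival rate: λ_eff = λ/(1-p) = 5.1/(1-0.11) = 5.1/0.89 = 5.73034
ρ = λ_eff/μ = 5.73034/7.8 = 0.73466
L = ρ/(1-ρ) = 0.73466/(1-0.73466) = 2.7687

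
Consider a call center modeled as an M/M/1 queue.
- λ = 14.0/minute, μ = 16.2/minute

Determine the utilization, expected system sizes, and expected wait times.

Step 1: ρ = λ/μ = 14.0/16.2 = 0.8642
Step 2: L = λ/(μ-λ) = 14.0/2.20 = 6.3636
Step 3: Lq = λ²/(μ(μ-λ)) = 196.00/(16.2×2.20) = 5.4994
Step 4: W = 1/(μ-λ) = 1/2.20 = 0.454545
Step 5: Wq = λ/(μ(μ-λ)) = 14.0/(16.2×2.20) = 0.3928
Step 6: P(0) = 1-ρ = 0.1358
Verify: L = λW = 14.0×0.454545 = 6.3636 ✔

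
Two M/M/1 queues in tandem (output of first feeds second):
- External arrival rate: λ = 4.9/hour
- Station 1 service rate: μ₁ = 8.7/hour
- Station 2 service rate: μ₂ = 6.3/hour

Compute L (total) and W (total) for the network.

By Jackson's theorem, each station behaves as independent M/M/1.
Station 1: ρ₁ = 4.9/8.7 = 0.5632, L₁ = ρ₁/(1-ρ₁) = λ/(μ₁-λ) = 4.9/3.80 = 1.2895
Station 2: ρ₂ = 4.9/6.3 = 0.7778, L₂ = ρ₂/(1-ρ₂) = λ/(μ₂-λ) = 4.9/1.40 = 3.5000
Total: L = L₁ + L₂ = 1.2895 + 3.5000 = 4.7895
W = L/λ = 4.7895/4.9 = 0.9774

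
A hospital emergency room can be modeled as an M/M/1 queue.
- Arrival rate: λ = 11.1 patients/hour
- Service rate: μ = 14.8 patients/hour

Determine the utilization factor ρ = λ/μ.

Server utilization: ρ = λ/μ
ρ = 11.1/14.8 = 0.7500
The server is busy 75.00% of the time.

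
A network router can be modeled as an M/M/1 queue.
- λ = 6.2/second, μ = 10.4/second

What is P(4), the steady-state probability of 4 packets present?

ρ = λ/μ = 6.2/10.4 = 0.59615
P(n) = (1-ρ)ρⁿ
P(4) = (1-0.59615) × 0.59615^4
P(4) = 0.4039 × 0.1263
P(4) = 0.05101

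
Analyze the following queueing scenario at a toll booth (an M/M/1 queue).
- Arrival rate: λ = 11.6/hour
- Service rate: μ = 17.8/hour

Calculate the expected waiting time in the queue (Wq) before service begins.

First, compute utilization: ρ = λ/μ = 11.6/17.8 = 0.6517
For M/M/1: Wq = λ/(μ(μ-λ))
Wq = 11.6/(17.8 × (17.8-11.6))
Wq = 11.6/(17.8 × 6.20)
Wq = 0.1051 hours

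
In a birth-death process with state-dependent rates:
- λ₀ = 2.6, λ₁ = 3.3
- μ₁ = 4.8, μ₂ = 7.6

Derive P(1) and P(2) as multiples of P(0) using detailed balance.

Balance equations:
State 0: λ₀P₀ = μ₁P₁ → P₁ = (λ₀/μ₁)P₀ = (2.6/4.8)P₀ = 0.5417P₀
State 1: P₂ = (λ₀λ₁)/(μ₁μ₂)P₀ = (2.6×3.3)/(4.8×7.6)P₀ = 0.2352P₀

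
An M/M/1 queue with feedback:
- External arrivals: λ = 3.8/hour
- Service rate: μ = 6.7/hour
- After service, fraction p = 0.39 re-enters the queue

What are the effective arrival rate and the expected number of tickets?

Effective arrival rate: λ_eff = λ/(1-p) = 3.8/(1-0.39) = 3.8/0.61 = 6.229508
ρ = λ_eff/μ = 6.229508/6.7 = 0.9297773
L = ρ/(1-ρ) = 0.9297773/(1-0.9297773) = 13.2404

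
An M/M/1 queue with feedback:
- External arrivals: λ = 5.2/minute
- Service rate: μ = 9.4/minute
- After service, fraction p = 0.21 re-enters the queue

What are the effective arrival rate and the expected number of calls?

Effective arrival rate: λ_eff = λ/(1-p) = 5.2/(1-0.21) = 5.2/0.79 = 6.5823
ρ = λ_eff/μ = 6.5823/9.4 = 0.70024
L = ρ/(1-ρ) = 0.70024/(1-0.70024) = 2.3360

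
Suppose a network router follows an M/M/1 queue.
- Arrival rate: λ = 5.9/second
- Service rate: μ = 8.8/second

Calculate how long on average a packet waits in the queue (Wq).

First, compute utilization: ρ = λ/μ = 5.9/8.8 = 0.6705
For M/M/1: Wq = λ/(μ(μ-λ))
Wq = 5.9/(8.8 × (8.8-5.9))
Wq = 5.9/(8.8 × 2.90)
Wq = 0.2312 seconds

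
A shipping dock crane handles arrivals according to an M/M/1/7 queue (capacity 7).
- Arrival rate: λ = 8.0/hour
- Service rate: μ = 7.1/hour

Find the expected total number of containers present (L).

ρ = λ/μ = 8.0/7.1 = 1.12676
P₀ = (1-ρ)/(1-ρ^(K+1)) = (1-1.12676)/(1-1.12676^8) = -0.12676/-1.5981 = 0.07932
P_K = P₀×ρ^K = 0.07932 × 1.12676^7 = 0.07932 × 2.3058 = 0.1829
L = ρ[1 - (K+1)ρ^K + Kρ^(K+1)] / [(1-ρ)(1-ρ^(K+1))]
L = 1.12676 × (1 - 8×2.305791 + 7×2.598073) / ((1 - 1.12676) × (1 - 2.598073)) = 4.1171 containers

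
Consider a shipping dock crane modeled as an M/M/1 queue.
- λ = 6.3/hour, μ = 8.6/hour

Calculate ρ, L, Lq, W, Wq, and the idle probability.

Step 1: ρ = λ/μ = 6.3/8.6 = 0.7326
Step 2: L = λ/(μ-λ) = 6.3/2.30 = 2.7391
Step 3: Lq = λ²/(μ(μ-λ)) = 39.69/(8.6×2.30) = 2.0066
Step 4: W = 1/(μ-λ) = 1/2.30 = 0.43478
Step 5: Wq = λ/(μ(μ-λ)) = 6.3/(8.6×2.30) = 0.3185
Step 6: P(0) = 1-ρ = 0.2674
Verify: L = λW = 6.3×0.43478 = 2.7391 ✔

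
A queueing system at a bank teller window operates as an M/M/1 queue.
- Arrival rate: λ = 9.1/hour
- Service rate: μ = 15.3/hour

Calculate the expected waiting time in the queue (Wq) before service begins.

First, compute utilization: ρ = λ/μ = 9.1/15.3 = 0.5948
For M/M/1: Wq = λ/(μ(μ-λ))
Wq = 9.1/(15.3 × (15.3-9.1))
Wq = 9.1/(15.3 × 6.20)
Wq = 0.09593 hours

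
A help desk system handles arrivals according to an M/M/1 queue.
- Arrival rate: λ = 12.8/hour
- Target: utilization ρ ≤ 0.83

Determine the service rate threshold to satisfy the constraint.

ρ = λ/μ, so μ = λ/ρ
μ ≥ 12.8/0.83 = 15.4217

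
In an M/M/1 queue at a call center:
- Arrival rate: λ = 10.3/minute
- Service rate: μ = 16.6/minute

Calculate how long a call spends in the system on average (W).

First, compute utilization: ρ = λ/μ = 10.3/16.6 = 0.6205
For M/M/1: W = 1/(μ-λ)
W = 1/(16.6-10.3) = 1/6.30
W = 0.1587 minutes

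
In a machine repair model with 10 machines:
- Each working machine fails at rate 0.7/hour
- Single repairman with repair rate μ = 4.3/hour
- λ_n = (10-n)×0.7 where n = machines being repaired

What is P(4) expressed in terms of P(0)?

P(4)/P(0) = ∏_{i=0}^{4-1} λ_i/μ_{i+1}
= (10-0)×0.7/4.3 × (10-1)×0.7/4.3 × (10-2)×0.7/4.3 × (10-3)×0.7/4.3
= 3.5396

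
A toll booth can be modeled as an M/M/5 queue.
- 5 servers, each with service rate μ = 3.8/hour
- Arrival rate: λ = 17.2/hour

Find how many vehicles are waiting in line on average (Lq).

Traffic intensity: ρ = λ/(cμ) = 17.2/(5×3.8) = 0.9053
Since ρ = 0.9053 < 1, system is stable.
Offered load a = λ/μ = cρ = 17.2/3.8 = 4.5263
P₀ = [ Σₙ₌₀^4 aⁿ/n! + a^5/(5!(1-ρ)) ]⁻¹
Σ = a^0/0! + a^1/1! + a^2/2! + a^3/3! + a^4/4! = 1.0000 + 4.5263 + 10.2438 + 15.4555 + 17.4891 = 48.7147
a^5/(5!(1-ρ)) = 1899.8716/(120 × 0.09473684) = 167.1183
P₀ = 1/(48.7147 + 167.1183) = 0.004633
Lq = P₀·a^5·ρ / (5!(1-ρ)²) = 0.004633 × 1899.8716 × 0.9053 / (120 × 0.008975) = 7.3988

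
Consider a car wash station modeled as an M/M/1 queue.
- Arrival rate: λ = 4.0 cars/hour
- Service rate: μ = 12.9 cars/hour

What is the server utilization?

Server utilization: ρ = λ/μ
ρ = 4.0/12.9 = 0.3101
The server is busy 31.01% of the time.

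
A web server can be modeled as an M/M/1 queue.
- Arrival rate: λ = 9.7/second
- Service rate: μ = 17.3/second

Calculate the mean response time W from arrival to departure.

First, compute utilization: ρ = λ/μ = 9.7/17.3 = 0.5607
For M/M/1: W = 1/(μ-λ)
W = 1/(17.3-9.7) = 1/7.60
W = 0.1316 seconds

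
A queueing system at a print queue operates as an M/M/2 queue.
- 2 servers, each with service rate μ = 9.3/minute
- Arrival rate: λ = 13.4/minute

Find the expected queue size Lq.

Traffic intensity: ρ = λ/(cμ) = 13.4/(2×9.3) = 0.7204
Since ρ = 0.7204 < 1, system is stable.
Offered load a = λ/μ = cρ = 13.4/9.3 = 1.4409
P₀ = [ Σₙ₌₀^1 aⁿ/n! + a^2/(2!(1-ρ)) ]⁻¹
Σ = a^0/0! + a^1/1! = 1.0000 + 1.4409 = 2.4409
a^2/(2!(1-ρ)) = 2.0761/(2 × 0.27957) = 3.7130
P₀ = 1/(2.4409 + 3.7130) = 0.1625
Lq = P₀·a^2·ρ / (2!(1-ρ)²) = 0.1625 × 2.0761 × 0.7204 / (2 × 0.07816) = 1.5548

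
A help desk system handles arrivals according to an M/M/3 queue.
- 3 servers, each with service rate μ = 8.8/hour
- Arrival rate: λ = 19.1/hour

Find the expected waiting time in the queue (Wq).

Traffic intensity: ρ = λ/(cμ) = 19.1/(3×8.8) = 0.7235
Since ρ = 0.7235 < 1, system is stable.
Offered load a = λ/μ = cρ = 19.1/8.8 = 2.1705
P₀ = [ Σₙ₌₀^2 aⁿ/n! + a^3/(3!(1-ρ)) ]⁻¹
Σ = a^0/0! + a^1/1! + a^2/2! = 1.0000 + 2.1705 + 2.3554 = 5.5259
a^3/(3!(1-ρ)) = 10.22474/(6 × 0.2765152) = 6.1629
P₀ = 1/(5.5259 + 6.1629) = 0.08555
Lq = P₀·a^3·ρ / (3!(1-ρ)²) = 0.08555 × 10.2247 × 0.7235 / (6 × 0.07646) = 1.3795
Wq = Lq/λ = 1.3795/19.1 = 0.07223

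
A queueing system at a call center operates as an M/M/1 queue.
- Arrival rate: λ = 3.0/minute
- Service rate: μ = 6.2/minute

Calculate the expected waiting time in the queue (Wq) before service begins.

First, compute utilization: ρ = λ/μ = 3.0/6.2 = 0.4839
For M/M/1: Wq = λ/(μ(μ-λ))
Wq = 3.0/(6.2 × (6.2-3.0))
Wq = 3.0/(6.2 × 3.20)
Wq = 0.1512 minutes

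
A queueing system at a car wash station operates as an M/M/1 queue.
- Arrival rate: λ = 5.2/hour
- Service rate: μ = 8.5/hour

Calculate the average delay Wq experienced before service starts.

First, compute utilization: ρ = λ/μ = 5.2/8.5 = 0.6118
For M/M/1: Wq = λ/(μ(μ-λ))
Wq = 5.2/(8.5 × (8.5-5.2))
Wq = 5.2/(8.5 × 3.30)
Wq = 0.1854 hours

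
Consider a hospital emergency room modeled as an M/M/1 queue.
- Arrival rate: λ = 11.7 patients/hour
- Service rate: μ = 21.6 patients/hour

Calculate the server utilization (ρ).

Server utilization: ρ = λ/μ
ρ = 11.7/21.6 = 0.5417
The server is busy 54.17% of the time.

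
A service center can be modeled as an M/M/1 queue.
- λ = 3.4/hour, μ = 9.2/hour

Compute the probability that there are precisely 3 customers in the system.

ρ = λ/μ = 3.4/9.2 = 0.36957
P(n) = (1-ρ)ρⁿ
P(3) = (1-0.36957) × 0.36957^3
P(3) = 0.6304 × 0.05048
P(3) = 0.03182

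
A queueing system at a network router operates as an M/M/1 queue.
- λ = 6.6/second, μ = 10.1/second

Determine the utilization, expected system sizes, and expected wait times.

Step 1: ρ = λ/μ = 6.6/10.1 = 0.6535
Step 2: L = λ/(μ-λ) = 6.6/3.50 = 1.8857
Step 3: Lq = λ²/(μ(μ-λ)) = 43.56/(10.1×3.50) = 1.2322
Step 4: W = 1/(μ-λ) = 1/3.50 = 0.28571
Step 5: Wq = λ/(μ(μ-λ)) = 6.6/(10.1×3.50) = 0.1867
Step 6: P(0) = 1-ρ = 0.3465
Verify: L = λW = 6.6×0.28571 = 1.8857 ✔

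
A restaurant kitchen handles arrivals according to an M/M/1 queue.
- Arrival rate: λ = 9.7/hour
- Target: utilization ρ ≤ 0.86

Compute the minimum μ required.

ρ = λ/μ, so μ = λ/ρ
μ ≥ 9.7/0.86 = 11.2791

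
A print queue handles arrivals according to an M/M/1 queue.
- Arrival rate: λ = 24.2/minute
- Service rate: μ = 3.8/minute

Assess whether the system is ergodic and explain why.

Stability requires ρ = λ/(cμ) < 1
ρ = 24.2/(1 × 3.8) = 24.2/3.80 = 6.3684
Since 6.3684 ≥ 1, the system is UNSTABLE.
Queue grows without bound. Need μ > λ = 24.2.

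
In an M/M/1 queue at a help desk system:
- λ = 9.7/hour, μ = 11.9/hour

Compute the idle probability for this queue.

ρ = λ/μ = 9.7/11.9 = 0.8151
P(0) = 1 - ρ = 1 - 0.8151 = 0.1849
The server is idle 18.49% of the time.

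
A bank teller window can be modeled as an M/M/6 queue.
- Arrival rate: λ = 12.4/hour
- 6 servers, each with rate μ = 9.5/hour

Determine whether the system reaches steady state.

Stability requires ρ = λ/(cμ) < 1
ρ = 12.4/(6 × 9.5) = 12.4/57.00 = 0.2175
Since 0.2175 < 1, the system is STABLE.
The servers are busy 21.75% of the time.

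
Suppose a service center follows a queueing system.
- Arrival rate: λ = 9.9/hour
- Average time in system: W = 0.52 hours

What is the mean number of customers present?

Little's Law: L = λW
L = 9.9 × 0.52 = 5.1480 customers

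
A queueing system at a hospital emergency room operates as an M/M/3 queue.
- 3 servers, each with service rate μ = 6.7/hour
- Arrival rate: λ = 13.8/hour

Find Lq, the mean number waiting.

Traffic intensity: ρ = λ/(cμ) = 13.8/(3×6.7) = 0.6866
Since ρ = 0.6866 < 1, system is stable.
Offered load a = λ/μ = cρ = 13.8/6.7 = 2.0597
P₀ = [ Σₙ₌₀^2 aⁿ/n! + a^3/(3!(1-ρ)) ]⁻¹
Σ = a^0/0! + a^1/1! + a^2/2! = 1.0000 + 2.0597 + 2.1212 = 5.1809
a^3/(3!(1-ρ)) = 8.7380/(6 × 0.31343) = 4.6464
P₀ = 1/(5.1809 + 4.6464) = 0.1018
Lq = P₀·a^3·ρ / (3!(1-ρ)²) = 0.10176 × 8.7380 × 0.68657 / (6 × 0.098240) = 1.0357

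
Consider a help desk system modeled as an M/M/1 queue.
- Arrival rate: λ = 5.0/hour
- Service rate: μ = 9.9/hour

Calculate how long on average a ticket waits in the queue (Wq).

First, compute utilization: ρ = λ/μ = 5.0/9.9 = 0.5051
For M/M/1: Wq = λ/(μ(μ-λ))
Wq = 5.0/(9.9 × (9.9-5.0))
Wq = 5.0/(9.9 × 4.90)
Wq = 0.1031 hours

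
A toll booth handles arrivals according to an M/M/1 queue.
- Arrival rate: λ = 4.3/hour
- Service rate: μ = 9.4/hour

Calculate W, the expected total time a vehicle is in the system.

First, compute utilization: ρ = λ/μ = 4.3/9.4 = 0.4574
For M/M/1: W = 1/(μ-λ)
W = 1/(9.4-4.3) = 1/5.10
W = 0.1961 hours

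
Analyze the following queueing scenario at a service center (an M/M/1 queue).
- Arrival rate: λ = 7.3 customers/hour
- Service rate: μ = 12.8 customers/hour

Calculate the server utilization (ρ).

Server utilization: ρ = λ/μ
ρ = 7.3/12.8 = 0.5703
The server is busy 57.03% of the time.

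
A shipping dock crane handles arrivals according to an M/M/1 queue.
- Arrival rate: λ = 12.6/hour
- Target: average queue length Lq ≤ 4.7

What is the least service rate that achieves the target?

For M/M/1: Lq = λ²/(μ(μ-λ))
Need Lq ≤ 4.7, i.e. μ(μ-λ) ≥ λ²/4.7
μ² - 12.6μ - 158.76/4.7 ≥ 0  →  μ² - 12.6μ - 33.77872 ≥ 0
Quadratic formula (positive root): μ = [λ + √(λ² + 4×33.77872)]/2
Discriminant: 158.76 + 4×33.77872 = 293.8749, √293.8749 = 17.1428
μ ≥ (12.6 + 17.1428)/2 = 14.8714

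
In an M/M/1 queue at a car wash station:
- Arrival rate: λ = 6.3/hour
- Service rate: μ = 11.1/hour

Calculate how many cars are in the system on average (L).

ρ = λ/μ = 6.3/11.1 = 0.5676
For M/M/1: L = λ/(μ-λ)
L = 6.3/(11.1-6.3) = 6.3/4.80
L = 1.3125 cars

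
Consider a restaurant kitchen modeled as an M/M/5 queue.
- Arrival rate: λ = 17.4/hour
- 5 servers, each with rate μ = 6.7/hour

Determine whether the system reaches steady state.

Stability requires ρ = λ/(cμ) < 1
ρ = 17.4/(5 × 6.7) = 17.4/33.50 = 0.5194
Since 0.5194 < 1, the system is STABLE.
The servers are busy 51.94% of the time.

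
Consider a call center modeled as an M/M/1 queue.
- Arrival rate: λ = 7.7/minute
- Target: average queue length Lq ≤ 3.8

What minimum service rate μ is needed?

For M/M/1: Lq = λ²/(μ(μ-λ))
Need Lq ≤ 3.8, i.e. μ(μ-λ) ≥ λ²/3.8
μ² - 7.7μ - 59.29/3.8 ≥ 0  →  μ² - 7.7μ - 15.60263 ≥ 0
Quadratic formula (positive root): μ = [λ + √(λ² + 4×15.60263)]/2
Discriminant: 59.29 + 4×15.60263 = 121.7005, √121.7005 = 11.0318
μ ≥ (7.7 + 11.0318)/2 = 9.3659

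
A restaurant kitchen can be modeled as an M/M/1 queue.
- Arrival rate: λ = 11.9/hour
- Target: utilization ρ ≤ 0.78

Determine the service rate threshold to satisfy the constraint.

ρ = λ/μ, so μ = λ/ρ
μ ≥ 11.9/0.78 = 15.2564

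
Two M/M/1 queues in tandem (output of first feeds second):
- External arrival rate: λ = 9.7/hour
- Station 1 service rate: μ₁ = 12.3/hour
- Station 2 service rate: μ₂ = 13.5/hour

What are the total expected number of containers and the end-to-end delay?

By Jackson's theorem, each station behaves as independent M/M/1.
Station 1: ρ₁ = 9.7/12.3 = 0.7886, L₁ = ρ₁/(1-ρ₁) = λ/(μ₁-λ) = 9.7/2.60 = 3.7308
Station 2: ρ₂ = 9.7/13.5 = 0.7185, L₂ = ρ₂/(1-ρ₂) = λ/(μ₂-λ) = 9.7/3.80 = 2.5526
Total: L = L₁ + L₂ = 3.7308 + 2.5526 = 6.2834
W = L/λ = 6.2834/9.7 = 0.6478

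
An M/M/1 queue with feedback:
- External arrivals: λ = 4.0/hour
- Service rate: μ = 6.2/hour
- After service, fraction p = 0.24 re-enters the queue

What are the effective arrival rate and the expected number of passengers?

Effective arrival rate: λ_eff = λ/(1-p) = 4.0/(1-0.24) = 4.0/0.76 = 5.263158
ρ = λ_eff/μ = 5.263158/6.2 = 0.848896
L = ρ/(1-ρ) = 0.848896/(1-0.848896) = 5.6180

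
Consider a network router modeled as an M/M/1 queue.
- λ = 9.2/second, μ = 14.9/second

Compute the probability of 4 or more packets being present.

ρ = λ/μ = 9.2/14.9 = 0.6174
P(N ≥ n) = ρⁿ
P(N ≥ 4) = 0.6174^4
P(N ≥ 4) = 0.1453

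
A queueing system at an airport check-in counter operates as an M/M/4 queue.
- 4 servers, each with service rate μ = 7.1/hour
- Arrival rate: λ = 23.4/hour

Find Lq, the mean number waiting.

Traffic intensity: ρ = λ/(cμ) = 23.4/(4×7.1) = 0.8239
Since ρ = 0.8239 < 1, system is stable.
Offered load a = λ/μ = cρ = 23.4/7.1 = 3.2958
P₀ = [ Σₙ₌₀^3 aⁿ/n! + a^4/(4!(1-ρ)) ]⁻¹
Σ = a^0/0! + a^1/1! + a^2/2! + a^3/3! = 1.0000 + 3.2958 + 5.4311 + 5.9665 = 15.6934
a^4/(4!(1-ρ)) = 117.9859/(24 × 0.1760563) = 27.9233
P₀ = 1/(15.6934 + 27.9233) = 0.02293
Lq = P₀·a^4·ρ / (4!(1-ρ)²) = 0.022927 × 117.9859 × 0.82394 / (24 × 0.030996) = 2.9961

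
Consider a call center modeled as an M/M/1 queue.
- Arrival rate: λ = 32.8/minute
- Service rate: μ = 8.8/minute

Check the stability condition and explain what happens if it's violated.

Stability requires ρ = λ/(cμ) < 1
ρ = 32.8/(1 × 8.8) = 32.8/8.80 = 3.7273
Since 3.7273 ≥ 1, the system is UNSTABLE.
Queue grows without bound. Need μ > λ = 32.8.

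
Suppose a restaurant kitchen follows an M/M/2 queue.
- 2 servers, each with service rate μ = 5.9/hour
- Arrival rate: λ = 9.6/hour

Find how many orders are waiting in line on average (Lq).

Traffic intensity: ρ = λ/(cμ) = 9.6/(2×5.9) = 0.8136
Since ρ = 0.8136 < 1, system is stable.
Offered load a = λ/μ = cρ = 9.6/5.9 = 1.6271
P₀ = [ Σₙ₌₀^1 aⁿ/n! + a^2/(2!(1-ρ)) ]⁻¹
Σ = a^0/0! + a^1/1! = 1.0000 + 1.6271 = 2.6271
a^2/(2!(1-ρ)) = 2.64752/(2 × 0.186441) = 7.1002
P₀ = 1/(2.6271 + 7.1002) = 0.1028
Lq = P₀·a^2·ρ / (2!(1-ρ)²) = 0.102804 × 2.64752 × 0.813559 / (2 × 0.0347601) = 3.1851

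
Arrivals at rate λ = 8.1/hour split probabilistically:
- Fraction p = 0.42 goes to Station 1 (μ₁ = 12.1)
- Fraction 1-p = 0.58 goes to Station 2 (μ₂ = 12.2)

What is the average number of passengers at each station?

Effective rates: λ₁ = 8.1×0.42 = 3.402, λ₂ = 8.1×0.58 = 4.698
Station 1: ρ₁ = 3.402/12.1 = 0.28116, L₁ = ρ₁/(1-ρ₁) = 0.28116/(1-0.28116) = 0.3911
Station 2: ρ₂ = 4.698/12.2 = 0.38508, L₂ = ρ₂/(1-ρ₂) = 0.38508/(1-0.38508) = 0.6262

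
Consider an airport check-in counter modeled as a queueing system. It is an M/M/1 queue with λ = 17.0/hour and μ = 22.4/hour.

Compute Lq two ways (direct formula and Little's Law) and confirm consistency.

Method 1 (direct): Lq = λ²/(μ(μ-λ)) = 289.00/(22.4 × 5.40) = 2.3892

Method 2 (Little's Law):
W = 1/(μ-λ) = 1/5.40 = 0.185185
Wq = W - 1/μ = 0.185185 - 0.0446429 = 0.14054
Lq = λWq = 17.0 × 0.14054 = 2.3892 ✔ (matches Method 1)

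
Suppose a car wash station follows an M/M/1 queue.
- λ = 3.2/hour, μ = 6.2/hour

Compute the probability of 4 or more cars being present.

ρ = λ/μ = 3.2/6.2 = 0.51613
P(N ≥ n) = ρⁿ
P(N ≥ 4) = 0.51613^4
P(N ≥ 4) = 0.07096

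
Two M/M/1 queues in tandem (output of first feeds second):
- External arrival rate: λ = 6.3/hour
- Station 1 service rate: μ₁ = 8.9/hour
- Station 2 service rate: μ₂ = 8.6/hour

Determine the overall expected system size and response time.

By Jackson's theorem, each station behaves as independent M/M/1.
Station 1: ρ₁ = 6.3/8.9 = 0.7079, L₁ = ρ₁/(1-ρ₁) = λ/(μ₁-λ) = 6.3/2.60 = 2.4231
Station 2: ρ₂ = 6.3/8.6 = 0.7326, L₂ = ρ₂/(1-ρ₂) = λ/(μ₂-λ) = 6.3/2.30 = 2.7391
Total: L = L₁ + L₂ = 2.4231 + 2.7391 = 5.1622
W = L/λ = 5.1622/6.3 = 0.8194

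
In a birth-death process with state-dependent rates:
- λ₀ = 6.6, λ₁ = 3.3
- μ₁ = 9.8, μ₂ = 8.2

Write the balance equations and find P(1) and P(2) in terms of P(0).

Balance equations:
State 0: λ₀P₀ = μ₁P₁ → P₁ = (λ₀/μ₁)P₀ = (6.6/9.8)P₀ = 0.6735P₀
State 1: P₂ = (λ₀λ₁)/(μ₁μ₂)P₀ = (6.6×3.3)/(9.8×8.2)P₀ = 0.2710P₀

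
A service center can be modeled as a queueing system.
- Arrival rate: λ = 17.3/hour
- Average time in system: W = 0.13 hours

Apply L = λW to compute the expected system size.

Little's Law: L = λW
L = 17.3 × 0.13 = 2.2490 customers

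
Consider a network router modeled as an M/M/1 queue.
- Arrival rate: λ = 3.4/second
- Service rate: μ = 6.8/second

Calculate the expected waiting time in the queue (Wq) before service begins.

First, compute utilization: ρ = λ/μ = 3.4/6.8 = 0.5000
For M/M/1: Wq = λ/(μ(μ-λ))
Wq = 3.4/(6.8 × (6.8-3.4))
Wq = 3.4/(6.8 × 3.40)
Wq = 0.1471 seconds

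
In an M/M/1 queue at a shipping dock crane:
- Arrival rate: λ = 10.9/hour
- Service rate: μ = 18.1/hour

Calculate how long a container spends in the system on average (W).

First, compute utilization: ρ = λ/μ = 10.9/18.1 = 0.6022
For M/M/1: W = 1/(μ-λ)
W = 1/(18.1-10.9) = 1/7.20
W = 0.1389 hours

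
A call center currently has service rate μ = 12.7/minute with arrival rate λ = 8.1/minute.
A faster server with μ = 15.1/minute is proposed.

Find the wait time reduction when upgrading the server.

System 1: ρ₁ = 8.1/12.7 = 0.6378, W₁ = 1/(12.7-8.1) = 0.217391
System 2: ρ₂ = 8.1/15.1 = 0.5364, W₂ = 1/(15.1-8.1) = 0.142857
Improvement: (W₁-W₂)/W₁ = (0.217391-0.142857)/0.217391 = 34.29%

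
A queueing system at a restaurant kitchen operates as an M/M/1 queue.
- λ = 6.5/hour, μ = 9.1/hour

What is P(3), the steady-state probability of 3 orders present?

ρ = λ/μ = 6.5/9.1 = 0.7143
P(n) = (1-ρ)ρⁿ
P(3) = (1-0.7143) × 0.7143^3
P(3) = 0.2857 × 0.3645
P(3) = 0.1041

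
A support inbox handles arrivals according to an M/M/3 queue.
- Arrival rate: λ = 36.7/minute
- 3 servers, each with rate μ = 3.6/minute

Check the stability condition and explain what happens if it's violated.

Stability requires ρ = λ/(cμ) < 1
ρ = 36.7/(3 × 3.6) = 36.7/10.80 = 3.3981
Since 3.3981 ≥ 1, the system is UNSTABLE.
Need c > λ/μ = 36.7/3.6 = 10.19.
Minimum servers needed: c = 11.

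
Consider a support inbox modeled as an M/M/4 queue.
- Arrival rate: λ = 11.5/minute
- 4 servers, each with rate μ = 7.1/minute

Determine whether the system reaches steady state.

Stability requires ρ = λ/(cμ) < 1
ρ = 11.5/(4 × 7.1) = 11.5/28.40 = 0.4049
Since 0.4049 < 1, the system is STABLE.
The servers are busy 40.49% of the time.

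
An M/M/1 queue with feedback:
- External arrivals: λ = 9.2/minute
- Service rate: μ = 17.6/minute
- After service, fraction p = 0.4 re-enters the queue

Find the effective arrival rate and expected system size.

Effective arrival rate: λ_eff = λ/(1-p) = 9.2/(1-0.4) = 9.2/0.60 = 15.33333
ρ = λ_eff/μ = 15.33333/17.6 = 0.871212
L = ρ/(1-ρ) = 0.871212/(1-0.871212) = 6.7647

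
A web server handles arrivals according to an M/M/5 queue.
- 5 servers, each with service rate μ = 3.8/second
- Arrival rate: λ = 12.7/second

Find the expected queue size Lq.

Traffic intensity: ρ = λ/(cμ) = 12.7/(5×3.8) = 0.6684
Since ρ = 0.6684 < 1, system is stable.
Offered load a = λ/μ = cρ = 12.7/3.8 = 3.3421
P₀ = [ Σₙ₌₀^4 aⁿ/n! + a^5/(5!(1-ρ)) ]⁻¹
Σ = a^0/0! + a^1/1! + a^2/2! + a^3/3! + a^4/4! = 1.0000 + 3.3421 + 5.5848 + 6.2217 + 5.1984 = 21.3470
a^5/(5!(1-ρ)) = 416.9660/(120 × 0.33158) = 10.4793
P₀ = 1/(21.3470 + 10.4793) = 0.03142
Lq = P₀·a^5·ρ / (5!(1-ρ)²) = 0.031421 × 416.9660 × 0.66842 / (120 × 0.10994) = 0.6638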